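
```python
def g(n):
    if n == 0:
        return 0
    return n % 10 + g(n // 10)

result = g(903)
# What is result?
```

Sum of digits of 903: 3 + 0 + 9 = 12

Answer: 12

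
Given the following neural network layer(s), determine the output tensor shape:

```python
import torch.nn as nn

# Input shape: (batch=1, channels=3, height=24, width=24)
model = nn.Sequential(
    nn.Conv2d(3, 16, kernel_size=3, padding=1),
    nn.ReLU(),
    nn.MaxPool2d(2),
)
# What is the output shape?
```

Input: (1, 3, 24, 24) -> after Conv2d: (1, 16, 24, 24) -> after ReLU: (1, 16, 24, 24) -> Output: (1, 16, 12, 12)

Answer: (1, 16, 12, 12)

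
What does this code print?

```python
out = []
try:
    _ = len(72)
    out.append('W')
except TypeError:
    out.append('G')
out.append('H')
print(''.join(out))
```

Execution trace: 'G' (except TypeError) → 'H' (after the try/except). Output: GH

Answer: GH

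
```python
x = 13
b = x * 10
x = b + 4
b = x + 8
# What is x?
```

Trace:
`x = 13` → x = 13
`b = x * 10` → b = 130
`x = b + 4` → x = 134
`b = x + 8` → b = 142
So x = 134

Answer: 134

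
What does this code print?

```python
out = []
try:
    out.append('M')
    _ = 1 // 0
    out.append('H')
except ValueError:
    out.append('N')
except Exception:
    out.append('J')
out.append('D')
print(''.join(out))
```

Execution trace: 'M' (try body) → 'J' (except Exception) → 'D' (after the try/except). Output: MJD

Answer: MJD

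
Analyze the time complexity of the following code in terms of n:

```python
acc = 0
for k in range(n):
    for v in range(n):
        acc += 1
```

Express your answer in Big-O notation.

Each loop level contributes: n × n. Multiplying the contributions gives O(n^2).

Answer: O(n^2)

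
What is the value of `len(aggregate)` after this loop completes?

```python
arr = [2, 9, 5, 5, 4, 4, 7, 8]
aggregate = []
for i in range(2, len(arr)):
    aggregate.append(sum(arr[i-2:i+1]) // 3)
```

Number of 3-element averages
`aggregate` takes the values: [] → [5] → [5, 6] → [5, 6, 4] → [5, 6, 4, 4] → [5, 6, 4, 4, 5] → [5, 6, 4, 4, 5, 6]
So `len(aggregate)` = 6

Answer: 6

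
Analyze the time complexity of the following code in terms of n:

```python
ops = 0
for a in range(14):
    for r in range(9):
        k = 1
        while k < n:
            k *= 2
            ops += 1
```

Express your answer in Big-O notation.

Each loop level contributes: 1 × 1 × log n. Multiplying the contributions gives O(log n).

Answer: O(log n)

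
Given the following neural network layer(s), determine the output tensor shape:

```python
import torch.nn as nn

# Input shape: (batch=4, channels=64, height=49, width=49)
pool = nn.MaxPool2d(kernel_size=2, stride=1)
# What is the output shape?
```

Input: (4, 64, 49, 49) -> Output: (4, 64, 48, 48)

Answer: (4, 64, 48, 48)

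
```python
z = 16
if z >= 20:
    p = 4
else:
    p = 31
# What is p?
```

Trace:
`z = 16` → z = 16
`if z >= 20: ...` → z >= 20 is False, take else branch → p = 31
So p = 31

Answer: 31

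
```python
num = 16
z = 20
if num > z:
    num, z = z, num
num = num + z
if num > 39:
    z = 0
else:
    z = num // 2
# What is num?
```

Trace:
`num = 16` → num = 16
`z = 20` → z = 20
`if num > z: ...` → num > z is False → no variable changes
`num = num + z` → num = 36
`if num > 39: ...` → num > 39 is False, take else branch → z = 18
So num = 36

Answer: 36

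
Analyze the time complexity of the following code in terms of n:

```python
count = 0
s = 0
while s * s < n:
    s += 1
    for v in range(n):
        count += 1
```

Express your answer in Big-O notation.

Each loop level contributes: √n × n. Multiplying the contributions gives O(n√n).

Answer: O(n√n)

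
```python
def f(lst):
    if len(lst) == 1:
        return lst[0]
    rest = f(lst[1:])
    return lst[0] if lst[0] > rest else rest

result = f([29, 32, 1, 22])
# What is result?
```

Recursive max over [29, 32, 1, 22] = 32

Answer: 32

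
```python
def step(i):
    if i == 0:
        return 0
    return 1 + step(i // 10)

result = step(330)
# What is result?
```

Count of digits of 330: 3

Answer: 3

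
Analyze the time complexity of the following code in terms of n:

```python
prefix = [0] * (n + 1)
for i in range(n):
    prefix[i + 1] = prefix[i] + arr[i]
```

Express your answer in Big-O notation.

This is Prefix sum computation. Time complexity: O(n).

Answer: O(n)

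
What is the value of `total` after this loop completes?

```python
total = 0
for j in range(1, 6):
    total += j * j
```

Sum of squares 1² to 5² = 55
`total` takes the values: 0 → 1 → 5 → 14 → 30 → 55

Answer: 55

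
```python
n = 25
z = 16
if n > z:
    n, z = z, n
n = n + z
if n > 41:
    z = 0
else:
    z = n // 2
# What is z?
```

Trace:
`n = 25` → n = 25
`z = 16` → z = 16
`if n > z: ...` → n > z is True → n = 16; z = 25
`n = n + z` → n = 41
`if n > 41: ...` → n > 41 is False, take else branch → z = 20
So z = 20

Answer: 20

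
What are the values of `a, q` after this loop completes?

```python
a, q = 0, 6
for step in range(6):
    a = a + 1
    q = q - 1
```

a goes 0→6, q goes 6→0
`a, q` takes the values: (0, 6) → (1, 6) → (1, 5) → (2, 5) → (2, 4) → (3, 4) → (3, 3) → (4, 3) → (4, 2) → (5, 2) → (5, 1) → (6, 1) → (6, 0)

Answer: 6, 0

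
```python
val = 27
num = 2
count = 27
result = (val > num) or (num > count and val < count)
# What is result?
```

Trace:
`val = 27` → val = 27
`num = 2` → num = 2
`count = 27` → count = 27
`result = (val > num) or (num > count and val < count)` → result = True
So result = True

Answer: True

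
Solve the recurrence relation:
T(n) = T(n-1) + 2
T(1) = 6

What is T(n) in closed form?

Unrolling: T(n) = T(1) + 2·(n-1) = 6 + 2(n-1) = 2n + 4.

Answer: T(n) = 2n + 4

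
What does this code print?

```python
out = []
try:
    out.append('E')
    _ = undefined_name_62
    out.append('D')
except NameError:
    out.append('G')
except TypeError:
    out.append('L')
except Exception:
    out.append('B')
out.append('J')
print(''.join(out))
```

Execution trace: 'E' (try body) → 'G' (except NameError) → 'J' (after the try/except). Output: EGJ

Answer: EGJ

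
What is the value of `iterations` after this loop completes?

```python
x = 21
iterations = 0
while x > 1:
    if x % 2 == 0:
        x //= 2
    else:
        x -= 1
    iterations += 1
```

Steps to reduce 21 to 1
`iterations` takes the values: 0 → 1 → 2 → 3 → 4 → 5 → 6

Answer: 6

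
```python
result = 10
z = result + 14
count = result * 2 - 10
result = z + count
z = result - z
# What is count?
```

Trace:
`result = 10` → result = 10
`z = result + 14` → z = 24
`count = result * 2 - 10` → count = 10
`result = z + count` → result = 34
`z = result - z` → z = 10
So count = 10

Answer: 10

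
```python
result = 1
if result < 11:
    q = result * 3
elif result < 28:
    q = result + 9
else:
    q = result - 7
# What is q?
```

Trace:
`result = 1` → result = 1
`if result < 11: ...` → result < 11 is True → q = 3
So q = 3

Answer: 3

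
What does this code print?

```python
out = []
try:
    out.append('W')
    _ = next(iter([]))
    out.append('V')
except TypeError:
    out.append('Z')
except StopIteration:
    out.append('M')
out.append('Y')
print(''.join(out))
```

Execution trace: 'W' (try body) → 'M' (except StopIteration) → 'Y' (after the try/except). Output: WMY

Answer: WMY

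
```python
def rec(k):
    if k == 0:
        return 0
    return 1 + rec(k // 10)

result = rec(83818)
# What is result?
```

Count of digits of 83818: 5

Answer: 5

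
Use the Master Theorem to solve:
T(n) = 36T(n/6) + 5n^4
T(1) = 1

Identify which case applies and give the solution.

a=36, b=6, f(n)=5n^4. log_6(36) = 2. Since c=4 > 2 and the regularity condition holds (36(n/6)^4 = (36/6^4)n^4 with 36/6^4 < 1), Case 3 applies: T(n) = Θ(f(n)) = O(n^4).

Answer: O(n^4) - Case 3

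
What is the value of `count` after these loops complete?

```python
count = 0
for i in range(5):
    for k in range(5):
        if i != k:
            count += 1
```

5² - 5 (exclude diagonal)
`count` takes the values: 0 → 1 → 2 → 3 → 4 → 5 → 6 → 7 → 8 → 9 → 10 → 11 → 12 → 13 → 14 → 15 → 16 → 17 → 18 → 19 → 20

Answer: 20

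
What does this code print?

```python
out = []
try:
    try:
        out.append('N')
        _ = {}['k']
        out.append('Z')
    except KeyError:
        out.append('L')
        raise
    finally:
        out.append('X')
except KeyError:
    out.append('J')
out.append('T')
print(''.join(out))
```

Execution trace: 'N' (inner try body) → 'L' (inner except KeyError) → 'X' (inner finally) → 'J' (outer except KeyError) → 'T' (after the try/except). Output: NLXJT

Answer: NLXJT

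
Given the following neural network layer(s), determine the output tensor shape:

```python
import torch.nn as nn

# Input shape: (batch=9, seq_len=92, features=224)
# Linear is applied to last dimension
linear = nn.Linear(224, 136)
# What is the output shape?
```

Input: (9, 92, 224) -> Output: (9, 92, 136)

Answer: (9, 92, 136)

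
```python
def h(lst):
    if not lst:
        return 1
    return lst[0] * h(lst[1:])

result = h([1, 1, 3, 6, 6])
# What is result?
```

Product over [1, 1, 3, 6, 6] = 1 * 1 * 3 * 6 * 6 = 108

Answer: 108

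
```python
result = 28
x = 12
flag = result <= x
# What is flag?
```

Trace:
`result = 28` → result = 28
`x = 12` → x = 12
`flag = result <= x` → flag = False
So flag = False

Answer: False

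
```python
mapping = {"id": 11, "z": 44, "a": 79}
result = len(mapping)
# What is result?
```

Trace:
`mapping = {"id": 11, "z": 44, "a": 79}` → mapping = {'id': 11, 'z': 44, 'a': 79}
`result = len(mapping)` → result = 3
So result = 3

Answer: 3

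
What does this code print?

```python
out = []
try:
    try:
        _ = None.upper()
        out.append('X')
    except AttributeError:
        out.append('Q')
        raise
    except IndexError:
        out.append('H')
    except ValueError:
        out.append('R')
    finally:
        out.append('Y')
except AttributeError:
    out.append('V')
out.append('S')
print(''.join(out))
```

Execution trace: 'Q' (inner except AttributeError) → 'Y' (inner finally) → 'V' (outer except AttributeError) → 'S' (after the try/except). Output: QYVS

Answer: QYVS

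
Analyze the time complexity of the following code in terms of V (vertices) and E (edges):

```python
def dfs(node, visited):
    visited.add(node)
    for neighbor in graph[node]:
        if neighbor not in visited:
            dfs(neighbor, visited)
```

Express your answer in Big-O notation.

This is Depth-first search (recursive). Time complexity: O(V + E).

Answer: O(V + E)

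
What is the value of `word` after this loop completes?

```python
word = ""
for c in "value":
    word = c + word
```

Reverse 'value'
`word` takes the values: "" → "v" → "av" → "lav" → "ulav" → "eulav"

Answer: "eulav"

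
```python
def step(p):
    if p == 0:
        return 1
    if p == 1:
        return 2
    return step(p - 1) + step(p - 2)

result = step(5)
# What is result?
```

Build up from base cases: step(0)=1, step(1)=2, step(2)=3, step(3)=5, step(4)=8, step(5)=13

Answer: 13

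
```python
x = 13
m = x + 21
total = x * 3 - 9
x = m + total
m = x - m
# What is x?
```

Trace:
`x = 13` → x = 13
`m = x + 21` → m = 34
`total = x * 3 - 9` → total = 30
`x = m + total` → x = 64
`m = x - m` → m = 30
So x = 64

Answer: 64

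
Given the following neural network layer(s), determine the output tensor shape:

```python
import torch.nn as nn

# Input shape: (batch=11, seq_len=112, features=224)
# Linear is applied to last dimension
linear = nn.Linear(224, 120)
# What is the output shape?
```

Input: (11, 112, 224) -> Output: (11, 112, 120)

Answer: (11, 112, 120)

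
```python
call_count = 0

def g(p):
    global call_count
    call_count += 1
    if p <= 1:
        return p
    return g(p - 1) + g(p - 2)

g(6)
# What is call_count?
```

Calls(p) = 1 + Calls(p-1) + Calls(p-2); Calls(0)=Calls(1)=1. For p=6 this gives 25.

Answer: 25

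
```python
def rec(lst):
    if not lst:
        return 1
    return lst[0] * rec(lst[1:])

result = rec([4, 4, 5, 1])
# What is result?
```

Product over [4, 4, 5, 1] = 4 * 4 * 5 * 1 = 80

Answer: 80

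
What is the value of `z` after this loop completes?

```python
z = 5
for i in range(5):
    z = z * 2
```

Multiply by 2, 5 times: 5 * 2^5 = 160
`z` takes the values: 5 → 10 → 20 → 40 → 80 → 160

Answer: 160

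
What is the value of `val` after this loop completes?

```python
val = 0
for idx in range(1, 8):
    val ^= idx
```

XOR of 1 to 7
`val` takes the values: 0 → 1 → 3 → 0 → 4 → 1 → 7 → 0

Answer: 0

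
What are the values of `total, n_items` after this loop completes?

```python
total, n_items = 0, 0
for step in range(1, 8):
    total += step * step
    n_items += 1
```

Sum of squares and count
`total, n_items` takes the values: (0, 0) → (1, 0) → (1, 1) → (5, 1) → (5, 2) → (14, 2) → (14, 3) → (30, 3) → (30, 4) → (55, 4) → (55, 5) → (91, 5) → (91, 6) → (140, 6) → (140, 7)

Answer: 140, 7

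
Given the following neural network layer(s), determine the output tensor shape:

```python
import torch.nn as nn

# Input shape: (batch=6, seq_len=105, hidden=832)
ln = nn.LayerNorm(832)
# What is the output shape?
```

Input: (6, 105, 832) -> Output: (6, 105, 832)

Answer: (6, 105, 832)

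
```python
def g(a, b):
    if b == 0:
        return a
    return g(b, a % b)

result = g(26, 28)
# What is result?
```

g(26, 28) -> g(28, 26) -> g(26, 2) -> g(2, 0) -> 2

Answer: 2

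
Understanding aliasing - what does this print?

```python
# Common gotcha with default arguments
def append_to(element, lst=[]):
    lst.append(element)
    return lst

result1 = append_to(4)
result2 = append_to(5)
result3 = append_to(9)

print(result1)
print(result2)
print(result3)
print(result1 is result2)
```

Key concept: mutable default argument gotcha.
Step by step:
`result1 = append_to(4)` → result1 = [4]
`result2 = append_to(5)` → result1 = [4, 5] (same object as result2); result2 = [4, 5] (same object as result1)
`result3 = append_to(9)` → result1 = [4, 5, 9] (same object as result2, result3); result2 = [4, 5, 9] (same object as result1, result3); result3 = [4, 5, 9] (same object as result1, result2)
`print(result1)` → prints [4, 5, 9]
`print(result2)` → prints [4, 5, 9]
`print(result3)` → prints [4, 5, 9]
`print(result1 is result2)` → prints True

Answer:
[4, 5, 9]
[4, 5, 9]
[4, 5, 9]
True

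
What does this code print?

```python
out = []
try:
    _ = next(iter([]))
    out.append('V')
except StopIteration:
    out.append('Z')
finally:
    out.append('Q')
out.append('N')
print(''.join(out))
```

Execution trace: 'Z' (except StopIteration) → 'Q' (finally) → 'N' (after the try/except). Output: ZQN

Answer: ZQN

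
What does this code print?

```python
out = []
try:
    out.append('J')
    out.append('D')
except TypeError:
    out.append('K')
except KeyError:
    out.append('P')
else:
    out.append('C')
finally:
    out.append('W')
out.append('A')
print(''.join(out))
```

Execution trace: 'J' (try body) → 'D' (try body, no exception) → 'C' (else) → 'W' (finally) → 'A' (after the try/except). Output: JDCWA

Answer: JDCWA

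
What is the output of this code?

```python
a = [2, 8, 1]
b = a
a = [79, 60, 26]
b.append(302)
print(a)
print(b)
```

Key concept: rebinding vs mutation: a is rebound to a new list, b still points at the original.
Step by step:
`a = [2, 8, 1]` → a = [2, 8, 1]
`b = a` → b = [2, 8, 1] (same object as a)
`a = [79, 60, 26]` → a = [79, 60, 26]
`b.append(302)` → b = [2, 8, 1, 302]
`print(a)` → prints [79, 60, 26]
`print(b)` → prints [2, 8, 1, 302]

Answer:
[79, 60, 26]
[2, 8, 1, 302]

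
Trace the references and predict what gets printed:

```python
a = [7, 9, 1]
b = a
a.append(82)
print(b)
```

Key concept: basic list aliasing.
Step by step:
`a = [7, 9, 1]` → a = [7, 9, 1]
`b = a` → b = [7, 9, 1] (same object as a)
`a.append(82)` → a = [7, 9, 1, 82] (same object as b); b = [7, 9, 1, 82] (same object as a)
`print(b)` → prints [7, 9, 1, 82]

Answer: [7, 9, 1, 82]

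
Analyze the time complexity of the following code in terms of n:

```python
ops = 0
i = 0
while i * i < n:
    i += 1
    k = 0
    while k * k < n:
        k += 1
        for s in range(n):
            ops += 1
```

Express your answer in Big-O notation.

Each loop level contributes: √n × √n × n. Multiplying the contributions gives O(n^2).

Answer: O(n^2)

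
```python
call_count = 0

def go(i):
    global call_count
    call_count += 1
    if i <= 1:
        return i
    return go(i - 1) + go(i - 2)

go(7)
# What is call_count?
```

Calls(i) = 1 + Calls(i-1) + Calls(i-2); Calls(0)=Calls(1)=1. For i=7 this gives 41.

Answer: 41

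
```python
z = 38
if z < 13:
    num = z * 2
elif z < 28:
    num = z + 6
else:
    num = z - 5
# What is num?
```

Trace:
`z = 38` → z = 38
`if z < 13: ...` → z < 13 is False, z < 28 is False, take else branch → num = 33
So num = 33

Answer: 33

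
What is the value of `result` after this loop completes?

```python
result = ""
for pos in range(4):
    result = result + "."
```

Repeat '.' 4 times
`result` takes the values: "" → "." → ".." → "..." → "...."

Answer: "...."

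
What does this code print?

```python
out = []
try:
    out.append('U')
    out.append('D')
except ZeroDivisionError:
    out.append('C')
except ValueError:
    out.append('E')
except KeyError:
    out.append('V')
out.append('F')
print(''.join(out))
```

Execution trace: 'U' (try body) → 'D' (try body, no exception) → 'F' (after the try/except). Output: UDF

Answer: UDF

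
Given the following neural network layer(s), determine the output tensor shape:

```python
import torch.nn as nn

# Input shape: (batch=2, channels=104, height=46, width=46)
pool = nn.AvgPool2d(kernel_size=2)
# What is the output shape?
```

Input: (2, 104, 46, 46) -> Output: (2, 104, 23, 23)

Answer: (2, 104, 23, 23)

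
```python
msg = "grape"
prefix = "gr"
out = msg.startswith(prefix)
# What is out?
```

Trace:
`msg = "grape"` → msg = 'grape'
`prefix = "gr"` → prefix = 'gr'
`out = msg.startswith(prefix)` → out = True
So out = True

Answer: True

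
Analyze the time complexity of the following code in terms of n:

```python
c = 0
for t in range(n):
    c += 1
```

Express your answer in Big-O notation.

Each loop level contributes: n. Multiplying the contributions gives O(n).

Answer: O(n)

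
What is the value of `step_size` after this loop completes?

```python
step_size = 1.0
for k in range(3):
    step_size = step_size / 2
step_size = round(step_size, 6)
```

Halving LR 3 times: 1 / 2^3
`step_size` takes the values: 1.0 → 0.5 → 0.25 → 0.125

Answer: 0.125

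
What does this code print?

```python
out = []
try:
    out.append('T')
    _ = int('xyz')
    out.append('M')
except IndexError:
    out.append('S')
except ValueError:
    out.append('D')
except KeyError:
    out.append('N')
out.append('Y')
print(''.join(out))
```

Execution trace: 'T' (try body) → 'D' (except ValueError) → 'Y' (after the try/except). Output: TDY

Answer: TDY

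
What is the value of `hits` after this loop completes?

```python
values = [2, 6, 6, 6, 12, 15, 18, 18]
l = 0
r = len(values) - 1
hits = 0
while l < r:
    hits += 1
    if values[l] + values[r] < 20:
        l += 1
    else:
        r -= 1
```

Steps to find pair summing to 20
`hits` takes the values: 0 → 1 → 2 → 3 → 4 → 5 → 6 → 7

Answer: 7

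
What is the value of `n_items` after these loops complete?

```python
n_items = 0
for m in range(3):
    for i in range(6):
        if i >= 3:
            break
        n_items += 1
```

Inner breaks at 3, outer runs 3 times
`n_items` takes the values: 0 → 1 → 2 → 3 → 4 → 5 → 6 → 7 → 8 → 9

Answer: 9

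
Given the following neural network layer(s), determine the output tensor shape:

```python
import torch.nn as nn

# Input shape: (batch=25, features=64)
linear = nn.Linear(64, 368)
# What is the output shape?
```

Input: (25, 64) -> Output: (25, 368)

Answer: (25, 368)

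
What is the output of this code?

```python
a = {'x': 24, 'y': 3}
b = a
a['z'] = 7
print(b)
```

Key concept: dict aliasing.
Step by step:
`a = {'x': 24, 'y': 3}` → a = {'x': 24, 'y': 3}
`b = a` → b = {'x': 24, 'y': 3} (same object as a)
`a['z'] = 7` → a = {'x': 24, 'y': 3, 'z': 7} (same object as b); b = {'x': 24, 'y': 3, 'z': 7} (same object as a)
`print(b)` → prints {'x': 24, 'y': 3, 'z': 7}

Answer: {'x': 24, 'y': 3, 'z': 7}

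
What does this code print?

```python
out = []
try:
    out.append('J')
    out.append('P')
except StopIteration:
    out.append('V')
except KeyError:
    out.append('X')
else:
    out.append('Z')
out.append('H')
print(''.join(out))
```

Execution trace: 'J' (try body) → 'P' (try body, no exception) → 'Z' (else) → 'H' (after the try/except). Output: JPZH

Answer: JPZH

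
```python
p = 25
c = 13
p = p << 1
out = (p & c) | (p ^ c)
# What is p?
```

Trace:
`p = 25` → p = 25
`c = 13` → c = 13
`p = p << 1` → p = 50
`out = (p & c) | (p ^ c)` → out = 63
So p = 50

Answer: 50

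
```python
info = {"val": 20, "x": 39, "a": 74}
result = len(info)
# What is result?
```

Trace:
`info = {"val": 20, "x": 39, "a": 74}` → info = {'val': 20, 'x': 39, 'a': 74}
`result = len(info)` → result = 3
So result = 3

Answer: 3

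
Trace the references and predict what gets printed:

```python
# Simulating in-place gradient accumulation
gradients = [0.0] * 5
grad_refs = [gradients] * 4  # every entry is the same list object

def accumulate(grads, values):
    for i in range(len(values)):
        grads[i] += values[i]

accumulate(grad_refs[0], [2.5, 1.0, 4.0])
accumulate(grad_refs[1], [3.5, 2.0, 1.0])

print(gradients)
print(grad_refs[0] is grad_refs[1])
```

Key concept: gradient accumulation aliasing.
Step by step:
`gradients = [0.0] * 5` → gradients = [0.0, 0.0, 0.0, 0.0, 0.0]
`grad_refs = [gradients] * 4` → grad_refs = [[0.0, 0.0, 0.0, 0.0, 0.0], [0.0, 0.0, 0.0, 0.0, 0.0], [0.0, 0.0, 0.0, 0.0, 0.0], [0.0, 0.0, 0.0, 0.0, 0.0]]
`accumulate(grad_refs[0], [2.5, 1.0, 4.0])` → gradients = [2.5, 1.0, 4.0, 0.0, 0.0]; grad_refs = [[2.5, 1.0, 4.0, 0.0, 0.0], [2.5, 1.0, 4.0, 0.0, 0.0], [2.5, 1.0, 4.0, 0.0, 0.0], [2.5, 1.0, 4.0, 0.0, 0.0]]
`accumulate(grad_refs[1], [3.5, 2.0, 1.0])` → gradients = [6.0, 3.0, 5.0, 0.0, 0.0]; grad_refs = [[6.0, 3.0, 5.0, 0.0, 0.0], [6.0, 3.0, 5.0, 0.0, 0.0], [6.0, 3.0, 5.0, 0.0, 0.0], [6.0, 3.0, 5.0, 0.0, 0.0]]
`print(gradients)` → prints [6.0, 3.0, 5.0, 0.0, 0.0]
`print(grad_refs[0] is grad_refs[1])` → prints True

Answer:
[6.0, 3.0, 5.0, 0.0, 0.0]
True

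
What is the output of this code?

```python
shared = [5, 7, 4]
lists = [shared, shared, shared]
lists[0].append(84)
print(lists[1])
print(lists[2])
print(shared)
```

Key concept: list of same reference.
Step by step:
`shared = [5, 7, 4]` → shared = [5, 7, 4]
`lists = [shared, shared, shared]` → lists = [[5, 7, 4], [5, 7, 4], [5, 7, 4]]
`lists[0].append(84)` → shared = [5, 7, 4, 84]; lists = [[5, 7, 4, 84], [5, 7, 4, 84], [5, 7, 4, 84]]
`print(lists[1])` → prints [5, 7, 4, 84]
`print(lists[2])` → prints [5, 7, 4, 84]
`print(shared)` → prints [5, 7, 4, 84]

Answer:
[5, 7, 4, 84]
[5, 7, 4, 84]
[5, 7, 4, 84]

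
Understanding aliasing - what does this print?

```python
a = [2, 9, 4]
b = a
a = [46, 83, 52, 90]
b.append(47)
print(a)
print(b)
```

Key concept: rebinding vs mutation: a is rebound to a new list, b still points at the original.
Step by step:
`a = [2, 9, 4]` → a = [2, 9, 4]
`b = a` → b = [2, 9, 4] (same object as a)
`a = [46, 83, 52, 90]` → a = [46, 83, 52, 90]
`b.append(47)` → b = [2, 9, 4, 47]
`print(a)` → prints [46, 83, 52, 90]
`print(b)` → prints [2, 9, 4, 47]

Answer:
[46, 83, 52, 90]
[2, 9, 4, 47]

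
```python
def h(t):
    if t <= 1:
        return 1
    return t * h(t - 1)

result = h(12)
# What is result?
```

h(12) = 12 * 11 * 10 * 9 * 8 * 7 * 6 * 5 * 4 * 3 * 2 * 1 = 479001600

Answer: 479001600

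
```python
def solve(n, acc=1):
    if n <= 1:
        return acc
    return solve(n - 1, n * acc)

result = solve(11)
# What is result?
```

Accumulator trace (n, acc): (11, 1) -> (10, 11) -> (9, 110) -> (8, 990) -> (7, 7920) -> (6, 55440) -> (5, 332640) -> (4, 1663200) -> (3, 6652800) -> (2, 19958400) -> (1, 39916800) -> return 39916800

Answer: 39916800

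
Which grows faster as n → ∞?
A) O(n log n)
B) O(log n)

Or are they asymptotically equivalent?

O(n log n) vs O(log n): Higher order terms dominate.

Answer: A) O(n log n) grows faster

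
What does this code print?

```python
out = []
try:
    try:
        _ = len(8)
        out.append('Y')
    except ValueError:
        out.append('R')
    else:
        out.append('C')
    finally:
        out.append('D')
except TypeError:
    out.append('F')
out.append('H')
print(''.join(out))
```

Execution trace: 'D' (finally) → 'F' (outer except TypeError) → 'H' (after the try/except). Output: DFH

Answer: DFH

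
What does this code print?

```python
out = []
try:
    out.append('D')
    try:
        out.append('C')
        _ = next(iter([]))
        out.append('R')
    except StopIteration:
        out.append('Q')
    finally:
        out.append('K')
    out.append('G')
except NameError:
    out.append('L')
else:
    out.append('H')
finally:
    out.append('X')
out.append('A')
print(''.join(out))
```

Execution trace: 'D' (try body) → 'C' (inner try body) → 'Q' (inner except StopIteration) → 'K' (inner finally) → 'G' (try body, no exception) → 'H' (else) → 'X' (finally) → 'A' (after the try/except). Output: DCQKGHXA

Answer: DCQKGHXA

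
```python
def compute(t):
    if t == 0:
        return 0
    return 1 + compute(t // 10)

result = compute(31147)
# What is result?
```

Count of digits of 31147: 5

Answer: 5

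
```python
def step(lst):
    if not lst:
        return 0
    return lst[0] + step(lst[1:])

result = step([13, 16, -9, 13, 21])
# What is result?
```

13 + 16 + (-9) + 13 + 21 + 0 = 54

Answer: 54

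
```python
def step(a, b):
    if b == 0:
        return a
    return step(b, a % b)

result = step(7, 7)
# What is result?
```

step(7, 7) -> step(7, 0) -> 7

Answer: 7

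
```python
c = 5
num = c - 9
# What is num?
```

Trace:
`c = 5` → c = 5
`num = c - 9` → num = -4
So num = -4

Answer: -4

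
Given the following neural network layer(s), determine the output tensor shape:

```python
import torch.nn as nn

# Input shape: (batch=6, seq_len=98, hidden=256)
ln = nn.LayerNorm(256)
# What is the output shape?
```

Input: (6, 98, 256) -> Output: (6, 98, 256)

Answer: (6, 98, 256)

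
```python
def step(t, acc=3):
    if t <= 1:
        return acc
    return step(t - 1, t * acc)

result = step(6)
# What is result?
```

Accumulator trace (n, acc): (6, 3) -> (5, 18) -> (4, 90) -> (3, 360) -> (2, 1080) -> (1, 2160) -> return 2160

Answer: 2160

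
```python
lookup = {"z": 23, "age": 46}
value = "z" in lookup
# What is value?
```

Trace:
`lookup = {"z": 23, "age": 46}` → lookup = {'z': 23, 'age': 46}
`value = "z" in lookup` → value = True
So value = True

Answer: True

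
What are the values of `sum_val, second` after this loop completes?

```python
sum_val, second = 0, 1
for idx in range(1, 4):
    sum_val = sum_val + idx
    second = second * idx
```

Sum and factorial of 1 to 3
`sum_val, second` takes the values: (0, 1) → (1, 1) → (3, 1) → (3, 2) → (6, 2) → (6, 6)

Answer: 6, 6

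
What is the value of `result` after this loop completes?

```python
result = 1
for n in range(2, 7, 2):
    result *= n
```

Product of even numbers 2 to 6
`result` takes the values: 1 → 2 → 8 → 48

Answer: 48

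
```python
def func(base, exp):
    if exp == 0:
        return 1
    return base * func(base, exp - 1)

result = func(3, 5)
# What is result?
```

func(3, 5) = 3 * 3 * 3 * 3 * 3 = 243

Answer: 243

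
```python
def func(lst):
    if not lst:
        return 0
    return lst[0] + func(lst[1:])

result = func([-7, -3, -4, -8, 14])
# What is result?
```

(-7) + (-3) + (-4) + (-8) + 14 + 0 = -8

Answer: -8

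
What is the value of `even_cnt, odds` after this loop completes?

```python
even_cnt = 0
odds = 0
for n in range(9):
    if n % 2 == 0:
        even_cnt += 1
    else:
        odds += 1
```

Count evens and odds in range(9)
`even_cnt, odds` takes the values: (0, 0) → (1, 0) → (1, 1) → (2, 1) → (2, 2) → (3, 2) → (3, 3) → (4, 3) → (4, 4) → (5, 4)

Answer: 5, 4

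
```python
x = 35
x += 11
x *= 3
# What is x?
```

Trace:
`x = 35` → x = 35
`x += 11` → x = 46
`x *= 3` → x = 138
So x = 138

Answer: 138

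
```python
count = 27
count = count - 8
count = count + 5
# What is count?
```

Trace:
`count = 27` → count = 27
`count = count - 8` → count = 19
`count = count + 5` → count = 24
So count = 24

Answer: 24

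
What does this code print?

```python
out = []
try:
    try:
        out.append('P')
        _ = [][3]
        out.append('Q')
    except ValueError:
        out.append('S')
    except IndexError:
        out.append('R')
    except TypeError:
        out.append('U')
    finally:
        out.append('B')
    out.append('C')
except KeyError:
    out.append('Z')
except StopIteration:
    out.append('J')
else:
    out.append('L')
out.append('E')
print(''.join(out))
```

Execution trace: 'P' (inner try body) → 'R' (inner except IndexError) → 'B' (inner finally) → 'C' (try body, no exception) → 'L' (else) → 'E' (after the try/except). Output: PRBCLE

Answer: PRBCLE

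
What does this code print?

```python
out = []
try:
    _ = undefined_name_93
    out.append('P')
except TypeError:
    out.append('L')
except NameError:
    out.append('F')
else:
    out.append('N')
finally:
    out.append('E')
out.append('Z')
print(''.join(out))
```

Execution trace: 'F' (except NameError) → 'E' (finally) → 'Z' (after the try/except). Output: FEZ

Answer: FEZ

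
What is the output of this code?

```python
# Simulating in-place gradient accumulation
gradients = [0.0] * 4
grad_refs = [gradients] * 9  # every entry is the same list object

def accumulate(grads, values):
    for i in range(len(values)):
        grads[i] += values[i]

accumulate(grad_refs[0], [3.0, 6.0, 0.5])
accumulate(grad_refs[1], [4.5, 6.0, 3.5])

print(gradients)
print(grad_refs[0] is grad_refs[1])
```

Key concept: gradient accumulation aliasing.
Step by step:
`gradients = [0.0] * 4` → gradients = [0.0, 0.0, 0.0, 0.0]
`grad_refs = [gradients] * 9` → grad_refs = [[0.0, 0.0, 0.0, 0.0], [0.0, 0.0, 0.0, 0.0], [0.0, 0.0, 0.0, 0.0], [0.0, 0.0, 0.0, 0.0], [0.0, 0.0, 0.0, 0.0], [0.0, 0.0, 0.0, 0.0], [0.0, 0.0, 0.0, 0.0], [0.0, 0.0, 0.0, 0.0], [0.0, 0.0, 0.0, 0.0]]
`accumulate(grad_refs[0], [3.0, 6.0, 0.5])` → gradients = [3.0, 6.0, 0.5, 0.0]; grad_refs = [[3.0, 6.0, 0.5, 0.0], [3.0, 6.0, 0.5, 0.0], [3.0, 6.0, 0.5, 0.0], [3.0, 6.0, 0.5, 0.0], [3.0, 6.0, 0.5, 0.0], [3.0, 6.0, 0.5, 0.0], [3.0, 6.0, 0.5, 0.0], [3.0, 6.0, 0.5, 0.0], [3.0, 6.0, 0.5, 0.0]]
`accumulate(grad_refs[1], [4.5, 6.0, 3.5])` → gradients = [7.5, 12.0, 4.0, 0.0]; grad_refs = [[7.5, 12.0, 4.0, 0.0], [7.5, 12.0, 4.0, 0.0], [7.5, 12.0, 4.0, 0.0], [7.5, 12.0, 4.0, 0.0], [7.5, 12.0, 4.0, 0.0], [7.5, 12.0, 4.0, 0.0], [7.5, 12.0, 4.0, 0.0], [7.5, 12.0, 4.0, 0.0], [7.5, 12.0, 4.0, 0.0]]
`print(gradients)` → prints [7.5, 12.0, 4.0, 0.0]
`print(grad_refs[0] is grad_refs[1])` → prints True

Answer:
[7.5, 12.0, 4.0, 0.0]
True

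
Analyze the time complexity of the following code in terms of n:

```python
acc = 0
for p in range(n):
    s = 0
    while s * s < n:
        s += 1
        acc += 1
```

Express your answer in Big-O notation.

Each loop level contributes: n × √n. Multiplying the contributions gives O(n√n).

Answer: O(n√n)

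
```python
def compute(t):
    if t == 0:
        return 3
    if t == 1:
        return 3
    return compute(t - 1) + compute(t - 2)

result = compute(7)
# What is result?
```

Build up from base cases: compute(0)=3, compute(1)=3, compute(2)=6, compute(3)=9, compute(4)=15, compute(5)=24, compute(6)=39, ..., compute(7)=63

Answer: 63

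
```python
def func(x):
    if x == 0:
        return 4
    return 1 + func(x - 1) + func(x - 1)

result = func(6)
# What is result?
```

func(x) = 1 + 2·func(x-1), func(0)=4. Closed form: (4+1)·2^6 - 1 = 319.

Answer: 319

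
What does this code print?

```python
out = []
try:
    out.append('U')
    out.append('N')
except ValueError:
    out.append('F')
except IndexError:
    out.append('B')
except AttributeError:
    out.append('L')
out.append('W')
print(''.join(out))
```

Execution trace: 'U' (try body) → 'N' (try body, no exception) → 'W' (after the try/except). Output: UNW

Answer: UNW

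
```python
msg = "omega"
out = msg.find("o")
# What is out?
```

Trace:
`msg = "omega"` → msg = 'omega'
`out = msg.find("o")` → out = 0
So out = 0

Answer: 0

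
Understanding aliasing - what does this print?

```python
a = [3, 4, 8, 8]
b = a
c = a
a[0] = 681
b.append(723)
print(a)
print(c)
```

Key concept: multiple aliases.
Step by step:
`a = [3, 4, 8, 8]` → a = [3, 4, 8, 8]
`b = a` → b = [3, 4, 8, 8] (same object as a)
`c = a` → c = [3, 4, 8, 8] (same object as a, b)
`a[0] = 681` → a = [681, 4, 8, 8] (same object as b, c); b = [681, 4, 8, 8] (same object as a, c); c = [681, 4, 8, 8] (same object as a, b)
`b.append(723)` → a = [681, 4, 8, 8, 723] (same object as b, c); b = [681, 4, 8, 8, 723] (same object as a, c); c = [681, 4, 8, 8, 723] (same object as a, b)
`print(a)` → prints [681, 4, 8, 8, 723]
`print(c)` → prints [681, 4, 8, 8, 723]

Answer:
[681, 4, 8, 8, 723]
[681, 4, 8, 8, 723]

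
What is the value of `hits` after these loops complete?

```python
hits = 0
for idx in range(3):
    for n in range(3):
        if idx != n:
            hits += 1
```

3² - 3 (exclude diagonal)
`hits` takes the values: 0 → 1 → 2 → 3 → 4 → 5 → 6

Answer: 6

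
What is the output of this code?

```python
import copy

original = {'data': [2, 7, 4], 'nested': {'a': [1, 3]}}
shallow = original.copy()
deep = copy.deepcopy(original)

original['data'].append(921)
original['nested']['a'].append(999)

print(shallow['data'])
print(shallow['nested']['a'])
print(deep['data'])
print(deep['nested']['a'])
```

Key concept: comparing shallow vs deep copy.
Step by step:
`original = {'data': [2, 7, 4], 'nested': {'a': [1, 3]}}` → original = {'data': [2, 7, 4], 'nested': {'a': [1, 3]}}
`shallow = original.copy()` → shallow = {'data': [2, 7, 4], 'nested': {'a': [1, 3]}}
`deep = copy.deepcopy(original)` → deep = {'data': [2, 7, 4], 'nested': {'a': [1, 3]}}
`original['data'].append(921)` → original = {'data': [2, 7, 4, 921], 'nested': {'a': [1, 3]}}; shallow = {'data': [2, 7, 4, 921], 'nested': {'a': [1, 3]}}
`original['nested']['a'].append(999)` → original = {'data': [2, 7, 4, 921], 'nested': {'a': [1, 3, 999]}}; shallow = {'data': [2, 7, 4, 921], 'nested': {'a': [1, 3, 999]}}
`print(shallow['data'])` → prints [2, 7, 4, 921]
`print(shallow['nested']['a'])` → prints [1, 3, 999]
`print(deep['data'])` → prints [2, 7, 4]
`print(deep['nested']['a'])` → prints [1, 3]

Answer:
[2, 7, 4, 921]
[1, 3, 999]
[2, 7, 4]
[1, 3]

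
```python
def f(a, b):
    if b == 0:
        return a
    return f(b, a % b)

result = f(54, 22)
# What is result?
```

f(54, 22) -> f(22, 10) -> f(10, 2) -> f(2, 0) -> 2

Answer: 2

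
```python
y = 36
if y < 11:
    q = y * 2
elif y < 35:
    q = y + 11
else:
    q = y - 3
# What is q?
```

Trace:
`y = 36` → y = 36
`if y < 11: ...` → y < 11 is False, y < 35 is False, take else branch → q = 33
So q = 33

Answer: 33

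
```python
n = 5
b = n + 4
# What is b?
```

Trace:
`n = 5` → n = 5
`b = n + 4` → b = 9
So b = 9

Answer: 9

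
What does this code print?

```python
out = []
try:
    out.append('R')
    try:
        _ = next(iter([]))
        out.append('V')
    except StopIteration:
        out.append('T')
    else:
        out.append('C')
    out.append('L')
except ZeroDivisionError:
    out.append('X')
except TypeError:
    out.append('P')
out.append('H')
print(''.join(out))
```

Execution trace: 'R' (try body) → 'T' (inner except StopIteration) → 'L' (try body, no exception) → 'H' (after the try/except). Output: RTLH

Answer: RTLH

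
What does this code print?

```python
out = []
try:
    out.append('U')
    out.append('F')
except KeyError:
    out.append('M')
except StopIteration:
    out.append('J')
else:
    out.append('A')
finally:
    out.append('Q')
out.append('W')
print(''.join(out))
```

Execution trace: 'U' (try body) → 'F' (try body, no exception) → 'A' (else) → 'Q' (finally) → 'W' (after the try/except). Output: UFAQW

Answer: UFAQW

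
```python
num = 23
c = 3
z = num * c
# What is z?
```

Trace:
`num = 23` → num = 23
`c = 3` → c = 3
`z = num * c` → z = 69
So z = 69

Answer: 69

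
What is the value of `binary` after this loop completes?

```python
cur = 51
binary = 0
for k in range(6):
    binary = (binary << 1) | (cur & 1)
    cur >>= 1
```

Reverse lowest 6 bits of 51
`binary` takes the values: 0 → 1 → 3 → 6 → 12 → 25 → 51

Answer: 51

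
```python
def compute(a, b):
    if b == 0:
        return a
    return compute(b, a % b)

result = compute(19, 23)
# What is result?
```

compute(19, 23) -> compute(23, 19) -> compute(19, 4) -> compute(4, 3) -> compute(3, 1) -> compute(1, 0) -> 1

Answer: 1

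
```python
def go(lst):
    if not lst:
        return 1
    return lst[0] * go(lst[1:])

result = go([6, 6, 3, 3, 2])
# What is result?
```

Product over [6, 6, 3, 3, 2] = 6 * 6 * 3 * 3 * 2 = 648

Answer: 648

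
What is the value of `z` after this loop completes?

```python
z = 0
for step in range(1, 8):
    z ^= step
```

XOR of 1 to 7
`z` takes the values: 0 → 1 → 3 → 0 → 4 → 1 → 7 → 0

Answer: 0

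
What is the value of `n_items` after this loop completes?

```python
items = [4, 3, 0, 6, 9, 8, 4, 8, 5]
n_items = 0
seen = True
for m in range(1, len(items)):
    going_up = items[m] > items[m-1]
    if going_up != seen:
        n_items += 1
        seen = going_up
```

Count direction changes in [4, 3, 0, 6, 9, 8, 4, 8, 5]
`n_items` takes the values: 0 → 1 → 2 → 3 → 4 → 5

Answer: 5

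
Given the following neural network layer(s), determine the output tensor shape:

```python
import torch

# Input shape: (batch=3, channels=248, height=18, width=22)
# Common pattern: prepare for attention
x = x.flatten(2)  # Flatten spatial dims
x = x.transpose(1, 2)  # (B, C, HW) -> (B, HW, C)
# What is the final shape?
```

Input: (3, 248, 18, 22) -> after flatten(2): (3, 248, 396) -> Output: (3, 396, 248)

Answer: (3, 396, 248)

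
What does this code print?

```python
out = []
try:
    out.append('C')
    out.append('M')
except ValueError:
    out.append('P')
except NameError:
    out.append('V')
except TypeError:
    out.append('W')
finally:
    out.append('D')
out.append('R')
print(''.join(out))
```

Execution trace: 'C' (try body) → 'M' (try body, no exception) → 'D' (finally) → 'R' (after the try/except). Output: CMDR

Answer: CMDR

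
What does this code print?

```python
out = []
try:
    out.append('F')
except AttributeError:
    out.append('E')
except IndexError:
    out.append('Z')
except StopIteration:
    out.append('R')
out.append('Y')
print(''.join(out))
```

Execution trace: 'F' (try body, no exception) → 'Y' (after the try/except). Output: FY

Answer: FY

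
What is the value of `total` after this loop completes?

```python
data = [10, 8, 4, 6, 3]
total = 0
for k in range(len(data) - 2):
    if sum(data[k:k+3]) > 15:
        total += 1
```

Count windows with sum > 15
`total` takes the values: 0 → 1 → 2

Answer: 2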